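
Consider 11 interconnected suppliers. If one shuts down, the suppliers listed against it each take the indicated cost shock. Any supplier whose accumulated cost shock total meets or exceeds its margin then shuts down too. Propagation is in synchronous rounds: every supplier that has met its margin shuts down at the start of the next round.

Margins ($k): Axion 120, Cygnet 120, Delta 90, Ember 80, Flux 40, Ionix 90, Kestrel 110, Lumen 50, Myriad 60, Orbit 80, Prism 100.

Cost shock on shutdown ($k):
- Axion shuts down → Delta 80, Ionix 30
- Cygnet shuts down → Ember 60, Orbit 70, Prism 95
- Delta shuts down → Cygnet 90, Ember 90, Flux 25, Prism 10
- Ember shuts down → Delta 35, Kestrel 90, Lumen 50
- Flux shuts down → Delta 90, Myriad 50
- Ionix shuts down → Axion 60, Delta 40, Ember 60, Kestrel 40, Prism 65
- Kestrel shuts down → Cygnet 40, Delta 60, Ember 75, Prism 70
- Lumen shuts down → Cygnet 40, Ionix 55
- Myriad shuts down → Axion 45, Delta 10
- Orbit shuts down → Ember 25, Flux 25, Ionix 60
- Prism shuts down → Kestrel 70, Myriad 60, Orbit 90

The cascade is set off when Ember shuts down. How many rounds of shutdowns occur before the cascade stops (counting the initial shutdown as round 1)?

Round 1 — Ember shuts down (initial).
  Delta: +35 → 35 < 90
  Kestrel: +90 → 90 < 110
  Lumen: +50 → 50 ≥ 50
Round 2 — Lumen shuts down.
  Cygnet: +40 → 40 < 120
  Ionix: +55 → 55 < 90
No further shutdowns.

2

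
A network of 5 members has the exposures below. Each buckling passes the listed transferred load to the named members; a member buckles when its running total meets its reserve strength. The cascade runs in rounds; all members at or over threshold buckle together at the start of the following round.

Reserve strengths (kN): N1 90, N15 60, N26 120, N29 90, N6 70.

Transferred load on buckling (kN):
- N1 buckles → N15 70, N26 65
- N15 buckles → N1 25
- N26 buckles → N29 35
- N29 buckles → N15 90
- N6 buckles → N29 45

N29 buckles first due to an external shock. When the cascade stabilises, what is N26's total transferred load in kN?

Round 1 — N29 buckles (initial).
  N15: +90 → 90 ≥ 60
Round 2 — N15 buckles.
  N1: +25 → 25 < 90
No further bucklings.

0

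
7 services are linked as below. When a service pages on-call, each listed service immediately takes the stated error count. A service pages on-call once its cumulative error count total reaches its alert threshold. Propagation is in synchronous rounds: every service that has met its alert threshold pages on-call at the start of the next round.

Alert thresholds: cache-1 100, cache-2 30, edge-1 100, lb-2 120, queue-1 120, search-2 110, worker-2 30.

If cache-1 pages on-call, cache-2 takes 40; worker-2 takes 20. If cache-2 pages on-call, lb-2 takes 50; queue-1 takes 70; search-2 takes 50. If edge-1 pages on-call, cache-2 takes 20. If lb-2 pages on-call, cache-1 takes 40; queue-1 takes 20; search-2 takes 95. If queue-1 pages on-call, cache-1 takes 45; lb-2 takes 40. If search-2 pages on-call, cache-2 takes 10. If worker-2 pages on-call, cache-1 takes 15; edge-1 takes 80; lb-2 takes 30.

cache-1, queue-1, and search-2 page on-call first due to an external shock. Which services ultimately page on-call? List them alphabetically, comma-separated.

Round 1 — cache-1, queue-1, search-2 page on-call (initial).
  cache-2: +40+10 → 50 ≥ 30
  lb-2: +40 → 40 < 120
  worker-2: +20 → 20 < 30
Round 2 — cache-2 pages on-call.
  lb-2: +50 → 90 < 120
No further pages.

cache-1, cache-2, queue-1, search-2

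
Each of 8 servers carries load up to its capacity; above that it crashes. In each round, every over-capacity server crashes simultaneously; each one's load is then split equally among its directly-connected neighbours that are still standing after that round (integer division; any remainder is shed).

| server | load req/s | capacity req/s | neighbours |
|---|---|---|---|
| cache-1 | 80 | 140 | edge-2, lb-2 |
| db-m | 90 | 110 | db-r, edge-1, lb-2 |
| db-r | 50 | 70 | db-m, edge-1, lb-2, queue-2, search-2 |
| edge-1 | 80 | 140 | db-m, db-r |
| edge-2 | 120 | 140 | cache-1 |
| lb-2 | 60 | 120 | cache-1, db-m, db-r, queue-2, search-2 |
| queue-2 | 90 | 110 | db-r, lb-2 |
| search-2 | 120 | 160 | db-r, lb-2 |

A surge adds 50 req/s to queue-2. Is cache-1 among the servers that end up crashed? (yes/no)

no

Round 1 — queue-2 at 140 > 110. queue-2 crashes.
  queue-2 sheds 140 req/s to db-r, lb-2: 70 each.
    db-r: 50+70 = 120 > 70
    lb-2: 60+70 = 130 > 120
Round 2 — db-r, lb-2 crash.
  db-r sheds 120 req/s to db-m, edge-1, search-2: 40 each.
    db-m: 90+40 = 130 > 110
    edge-1: 80+40 = 120 ≤ 140
    search-2: 120+40 = 160 ≤ 160
  lb-2 sheds 130 req/s to cache-1, db-m, search-2: 43 each (1 lost).
    cache-1: 80+43 = 123 ≤ 140
    db-m: 130+43 = 173 > 110
    search-2: 160+43 = 203 > 160
Round 3 — db-m, search-2 crash.
  db-m sheds 173 req/s to edge-1: 173 each.
    edge-1: 120+173 = 293 > 140
  search-2 sheds 203 req/s: no online neighbours, lost.
Round 4 — edge-1 crashes.
  edge-1 sheds 293 req/s: no online neighbours, lost.
No further crashes.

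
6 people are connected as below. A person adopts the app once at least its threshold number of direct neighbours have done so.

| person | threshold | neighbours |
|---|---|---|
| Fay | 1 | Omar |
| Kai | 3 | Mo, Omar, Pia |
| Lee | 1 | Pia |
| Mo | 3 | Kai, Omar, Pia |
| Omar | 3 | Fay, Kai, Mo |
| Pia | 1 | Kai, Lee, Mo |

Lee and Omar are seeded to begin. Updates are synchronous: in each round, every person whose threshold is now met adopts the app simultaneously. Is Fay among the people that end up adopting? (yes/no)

yes

Round 1 — Lee, Omar adopt the app (initial).
Round 2 — checking thresholds:
  Fay: 1 of 1 neighbours ≥ 1, adopts the app.
  Kai: 1 of 3 neighbours < 3, not yet.
  Mo: 1 of 3 neighbours < 3, not yet.
  Pia: 1 of 3 neighbours ≥ 1, adopts the app.
Round 3 — no new adoptions; cascade stops.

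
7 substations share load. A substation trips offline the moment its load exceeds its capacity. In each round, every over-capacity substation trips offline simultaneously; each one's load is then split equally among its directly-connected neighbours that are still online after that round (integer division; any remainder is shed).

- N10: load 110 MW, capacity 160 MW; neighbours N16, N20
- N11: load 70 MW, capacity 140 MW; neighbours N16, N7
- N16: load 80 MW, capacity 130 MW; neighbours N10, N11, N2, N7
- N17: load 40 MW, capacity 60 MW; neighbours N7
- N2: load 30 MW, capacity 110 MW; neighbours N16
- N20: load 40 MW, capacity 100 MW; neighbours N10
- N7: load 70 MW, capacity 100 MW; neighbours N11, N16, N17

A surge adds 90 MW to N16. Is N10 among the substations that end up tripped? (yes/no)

Round 1 — N16 at 170 > 130. N16 trips offline.
  N16 sheds 170 MW to N10, N11, N2, N7: 42 each (2 lost).
    N10: 110+42 = 152 ≤ 160
    N11: 70+42 = 112 ≤ 140
    N2: 30+42 = 72 ≤ 110
    N7: 70+42 = 112 > 100
Round 2 — N7 trips offline.
  N7 sheds 112 MW to N11, N17: 56 each.
    N11: 112+56 = 168 > 140
    N17: 40+56 = 96 > 60
Round 3 — N11, N17 trip offline.
  N11 sheds 168 MW: no online neighbours, lost.
  N17 sheds 96 MW: no online neighbours, lost.
No further trips.

no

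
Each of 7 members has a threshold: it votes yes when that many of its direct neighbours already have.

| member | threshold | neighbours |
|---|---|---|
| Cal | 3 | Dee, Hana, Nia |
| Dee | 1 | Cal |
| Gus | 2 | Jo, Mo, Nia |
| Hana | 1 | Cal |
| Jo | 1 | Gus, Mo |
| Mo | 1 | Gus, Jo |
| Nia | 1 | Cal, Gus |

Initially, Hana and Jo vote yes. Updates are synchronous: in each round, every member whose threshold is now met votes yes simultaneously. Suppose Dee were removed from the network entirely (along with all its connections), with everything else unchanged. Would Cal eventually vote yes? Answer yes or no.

With Dee removed:
Round 1 — Hana, Jo vote yes (initial).
Round 2 — checking thresholds:
  Cal: 1 of 2 neighbours < 3, below threshold.
  Gus: 1 of 3 neighbours < 2, below threshold.
  Mo: 1 of 2 neighbours ≥ 1, votes yes.
Round 3 — checking thresholds:
  Cal: 1 of 2 neighbours < 3, below threshold.
  Gus: 2 of 3 neighbours ≥ 2, votes yes.
Round 4 — checking thresholds:
  Cal: 1 of 2 neighbours < 3, below threshold.
  Nia: 1 of 2 neighbours ≥ 1, votes yes.
Round 5 — no new yes votes; cascade stops.

no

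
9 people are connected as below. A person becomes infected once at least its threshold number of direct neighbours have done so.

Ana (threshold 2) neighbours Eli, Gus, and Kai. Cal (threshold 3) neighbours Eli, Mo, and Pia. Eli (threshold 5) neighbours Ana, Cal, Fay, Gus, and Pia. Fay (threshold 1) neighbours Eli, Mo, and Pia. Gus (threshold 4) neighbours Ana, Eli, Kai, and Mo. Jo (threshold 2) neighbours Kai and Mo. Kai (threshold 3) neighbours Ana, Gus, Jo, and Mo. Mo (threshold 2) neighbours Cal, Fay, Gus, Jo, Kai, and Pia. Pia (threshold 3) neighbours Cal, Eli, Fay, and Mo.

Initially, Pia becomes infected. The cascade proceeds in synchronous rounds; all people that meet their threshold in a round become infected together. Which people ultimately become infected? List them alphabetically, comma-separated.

Fay, Mo, Pia

Round 1 — Pia becomes infected (initial).
Round 2 — checking thresholds:
  Cal: 1 of 3 neighbours < 3, below threshold.
  Eli: 1 of 5 neighbours < 5, below threshold.
  Fay: 1 of 3 neighbours ≥ 1, becomes infected.
  Mo: 1 of 6 neighbours < 2, below threshold.
Round 3 — checking thresholds:
  Cal: 1 of 3 neighbours < 3, below threshold.
  Eli: 2 of 5 neighbours < 5, below threshold.
  Mo: 2 of 6 neighbours ≥ 2, becomes infected.
Round 4 — no new infections; cascade stops.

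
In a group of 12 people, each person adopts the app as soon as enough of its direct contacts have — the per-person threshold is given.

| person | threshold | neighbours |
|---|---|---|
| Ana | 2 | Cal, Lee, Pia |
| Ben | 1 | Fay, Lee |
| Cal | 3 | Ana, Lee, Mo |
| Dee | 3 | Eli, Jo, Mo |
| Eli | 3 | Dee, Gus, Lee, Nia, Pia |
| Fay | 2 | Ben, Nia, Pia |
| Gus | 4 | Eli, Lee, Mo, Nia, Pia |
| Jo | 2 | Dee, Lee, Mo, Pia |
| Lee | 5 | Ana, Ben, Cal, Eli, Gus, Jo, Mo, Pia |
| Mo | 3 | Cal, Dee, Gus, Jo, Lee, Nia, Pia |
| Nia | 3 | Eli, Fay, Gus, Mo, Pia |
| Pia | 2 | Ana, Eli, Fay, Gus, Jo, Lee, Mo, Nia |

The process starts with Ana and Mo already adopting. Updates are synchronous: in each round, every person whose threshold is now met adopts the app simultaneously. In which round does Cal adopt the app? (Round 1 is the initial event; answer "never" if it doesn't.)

never

Round 1 — Ana, Mo adopt the app (initial).
Round 2 — checking thresholds:
  Cal: 2 of 3 neighbours < 3, holds.
  Dee: 1 of 3 neighbours < 3, holds.
  Gus: 1 of 5 neighbours < 4, holds.
  Jo: 1 of 4 neighbours < 2, holds.
  Lee: 2 of 8 neighbours < 5, holds.
  Nia: 1 of 5 neighbours < 3, holds.
  Pia: 2 of 8 neighbours ≥ 2, adopts the app.
Round 3 — checking thresholds:
  Cal: 2 of 3 neighbours < 3, holds.
  Dee: 1 of 3 neighbours < 3, holds.
  Eli: 1 of 5 neighbours < 3, holds.
  Fay: 1 of 3 neighbours < 2, holds.
  Gus: 2 of 5 neighbours < 4, holds.
  Jo: 2 of 4 neighbours ≥ 2, adopts the app.
  Lee: 3 of 8 neighbours < 5, holds.
  Nia: 2 of 5 neighbours < 3, holds.
Round 4 — no new adoptions; cascade stops.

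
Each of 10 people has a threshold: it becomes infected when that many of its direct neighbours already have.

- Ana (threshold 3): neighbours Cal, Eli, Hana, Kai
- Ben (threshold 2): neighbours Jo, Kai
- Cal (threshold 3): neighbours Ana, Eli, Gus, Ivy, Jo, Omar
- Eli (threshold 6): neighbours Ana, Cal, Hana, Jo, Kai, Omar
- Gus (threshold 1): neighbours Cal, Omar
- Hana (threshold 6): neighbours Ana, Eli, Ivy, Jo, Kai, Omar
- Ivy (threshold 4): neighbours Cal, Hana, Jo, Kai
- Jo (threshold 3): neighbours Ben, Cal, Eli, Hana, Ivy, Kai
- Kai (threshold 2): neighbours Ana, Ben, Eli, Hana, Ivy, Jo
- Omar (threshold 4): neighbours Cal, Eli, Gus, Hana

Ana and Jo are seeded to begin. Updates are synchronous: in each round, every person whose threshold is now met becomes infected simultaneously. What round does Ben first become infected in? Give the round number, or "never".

3

Round 1 — Ana, Jo become infected (initial).
Round 2 — checking thresholds:
  Ben: 1 of 2 neighbours < 2, not yet.
  Cal: 2 of 6 neighbours < 3, not yet.
  Eli: 2 of 6 neighbours < 6, not yet.
  Hana: 2 of 6 neighbours < 6, not yet.
  Ivy: 1 of 4 neighbours < 4, not yet.
  Kai: 2 of 6 neighbours ≥ 2, becomes infected.
Round 3 — checking thresholds:
  Ben: 2 of 2 neighbours ≥ 2, becomes infected.
  Cal: 2 of 6 neighbours < 3, not yet.
  Eli: 3 of 6 neighbours < 6, not yet.
  Hana: 3 of 6 neighbours < 6, not yet.
  Ivy: 2 of 4 neighbours < 4, not yet.
Round 4 — no new infections; cascade stops.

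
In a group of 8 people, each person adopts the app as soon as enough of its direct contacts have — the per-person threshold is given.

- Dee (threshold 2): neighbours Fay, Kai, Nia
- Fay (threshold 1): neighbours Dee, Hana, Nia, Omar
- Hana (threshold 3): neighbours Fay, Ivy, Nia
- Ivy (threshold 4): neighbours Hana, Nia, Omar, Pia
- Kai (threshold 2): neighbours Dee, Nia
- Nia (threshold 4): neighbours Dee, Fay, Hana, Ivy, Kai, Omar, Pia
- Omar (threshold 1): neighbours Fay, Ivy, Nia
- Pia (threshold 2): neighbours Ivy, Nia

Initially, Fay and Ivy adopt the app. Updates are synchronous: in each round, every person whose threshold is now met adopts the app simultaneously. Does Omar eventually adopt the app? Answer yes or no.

yes

Round 1 — Fay, Ivy adopt the app (initial).
Round 2 — checking thresholds:
  Dee: 1 of 3 neighbours < 2, below threshold.
  Hana: 2 of 3 neighbours < 3, below threshold.
  Nia: 2 of 7 neighbours < 4, below threshold.
  Omar: 2 of 3 neighbours ≥ 1, adopts the app.
  Pia: 1 of 2 neighbours < 2, below threshold.
Round 3 — no new adoptions; cascade stops.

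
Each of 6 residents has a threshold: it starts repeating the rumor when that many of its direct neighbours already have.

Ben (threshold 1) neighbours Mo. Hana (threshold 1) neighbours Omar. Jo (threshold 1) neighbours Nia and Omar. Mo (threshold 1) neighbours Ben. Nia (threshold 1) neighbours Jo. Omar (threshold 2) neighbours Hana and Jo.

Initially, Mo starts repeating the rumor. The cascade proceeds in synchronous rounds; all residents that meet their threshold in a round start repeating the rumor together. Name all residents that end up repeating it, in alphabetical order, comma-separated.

Round 1 — Mo starts repeating the rumor (initial).
Round 2 — checking thresholds:
  Ben: 1 of 1 neighbours ≥ 1, starts repeating the rumor.
Round 3 — no new spreads; cascade stops.

Ben, Mo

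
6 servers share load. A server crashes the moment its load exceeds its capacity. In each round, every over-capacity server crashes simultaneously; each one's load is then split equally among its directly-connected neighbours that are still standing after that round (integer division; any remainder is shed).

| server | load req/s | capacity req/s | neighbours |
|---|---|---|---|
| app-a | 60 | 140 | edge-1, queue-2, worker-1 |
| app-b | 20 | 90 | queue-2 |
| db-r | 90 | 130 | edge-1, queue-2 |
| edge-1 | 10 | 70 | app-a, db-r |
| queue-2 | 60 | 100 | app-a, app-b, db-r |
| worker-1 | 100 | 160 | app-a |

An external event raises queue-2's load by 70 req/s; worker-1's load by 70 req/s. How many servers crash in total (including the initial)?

5

Round 1 — queue-2 at 130 > 100; worker-1 at 170 > 160. queue-2, worker-1 crash.
  queue-2 sheds 130 req/s to app-a, app-b, db-r: 43 each (1 lost).
    app-a: 60+43 = 103 ≤ 140
    app-b: 20+43 = 63 ≤ 90
    db-r: 90+43 = 133 > 130
  worker-1 sheds 170 req/s to app-a: 170 each.
    app-a: 103+170 = 273 > 140
Round 2 — app-a, db-r crash.
  app-a sheds 273 req/s to edge-1: 273 each.
    edge-1: 10+273 = 283 > 70
  db-r sheds 133 req/s to edge-1: 133 each.
    edge-1: 283+133 = 416 > 70
Round 3 — edge-1 crashes.
  edge-1 sheds 416 req/s: no online neighbours, lost.
No further crashes.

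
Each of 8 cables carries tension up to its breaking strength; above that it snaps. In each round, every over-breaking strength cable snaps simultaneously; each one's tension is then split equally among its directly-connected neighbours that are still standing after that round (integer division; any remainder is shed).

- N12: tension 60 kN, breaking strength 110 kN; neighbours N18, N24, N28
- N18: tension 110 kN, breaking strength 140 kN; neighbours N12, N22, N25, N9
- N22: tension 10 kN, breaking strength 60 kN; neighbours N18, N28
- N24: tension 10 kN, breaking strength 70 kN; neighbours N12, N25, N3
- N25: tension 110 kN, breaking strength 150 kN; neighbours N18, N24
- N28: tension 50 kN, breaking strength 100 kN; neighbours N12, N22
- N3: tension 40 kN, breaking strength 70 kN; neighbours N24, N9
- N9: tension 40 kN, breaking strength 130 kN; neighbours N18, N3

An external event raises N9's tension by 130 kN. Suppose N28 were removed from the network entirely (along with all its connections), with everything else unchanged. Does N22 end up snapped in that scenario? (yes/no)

yes

With N28 removed:
Round 1 — N9 at 170 > 130. N9 snaps.
  N9 sheds 170 kN to N18, N3: 85 each.
    N18: 110+85 = 195 > 140
    N3: 40+85 = 125 > 70
Round 2 — N18, N3 snap.
  N18 sheds 195 kN to N12, N22, N25: 65 each.
    N12: 60+65 = 125 > 110
    N22: 10+65 = 75 > 60
    N25: 110+65 = 175 > 150
  N3 sheds 125 kN to N24: 125 each.
    N24: 10+125 = 135 > 70
Round 3 — N12, N22, N24, N25 snap.
  N12 sheds 125 kN: no online neighbours, lost.
  N22 sheds 75 kN: no online neighbours, lost.
  N24 sheds 135 kN: no online neighbours, lost.
  N25 sheds 175 kN: no online neighbours, lost.
No further breaks.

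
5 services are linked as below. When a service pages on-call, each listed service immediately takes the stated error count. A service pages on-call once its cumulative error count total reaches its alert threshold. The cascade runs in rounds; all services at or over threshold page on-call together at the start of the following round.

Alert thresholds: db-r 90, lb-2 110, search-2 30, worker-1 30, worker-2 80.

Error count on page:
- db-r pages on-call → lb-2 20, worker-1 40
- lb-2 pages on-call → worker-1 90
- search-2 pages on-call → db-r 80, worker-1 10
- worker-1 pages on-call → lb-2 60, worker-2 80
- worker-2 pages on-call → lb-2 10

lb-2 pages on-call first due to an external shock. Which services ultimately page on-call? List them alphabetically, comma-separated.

Round 1 — lb-2 pages on-call (initial).
  worker-1: +90 → 90 ≥ 30
Round 2 — worker-1 pages on-call.
  worker-2: +80 → 80 ≥ 80
Round 3 — worker-2 pages on-call.
No further pages.

lb-2, worker-1, worker-2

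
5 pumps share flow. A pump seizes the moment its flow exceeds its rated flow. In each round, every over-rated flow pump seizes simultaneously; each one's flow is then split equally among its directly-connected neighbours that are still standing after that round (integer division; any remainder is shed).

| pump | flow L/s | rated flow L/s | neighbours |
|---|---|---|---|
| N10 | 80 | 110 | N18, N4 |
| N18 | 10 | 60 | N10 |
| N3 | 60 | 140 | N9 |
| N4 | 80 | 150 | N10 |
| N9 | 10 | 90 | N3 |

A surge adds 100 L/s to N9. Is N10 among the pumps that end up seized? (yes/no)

Round 1 — N9 at 110 > 90. N9 seizes.
  N9 sheds 110 L/s to N3: 110 each.
    N3: 60+110 = 170 > 140
Round 2 — N3 seizes.
  N3 sheds 170 L/s: no online neighbours, lost.
No further seizures.

no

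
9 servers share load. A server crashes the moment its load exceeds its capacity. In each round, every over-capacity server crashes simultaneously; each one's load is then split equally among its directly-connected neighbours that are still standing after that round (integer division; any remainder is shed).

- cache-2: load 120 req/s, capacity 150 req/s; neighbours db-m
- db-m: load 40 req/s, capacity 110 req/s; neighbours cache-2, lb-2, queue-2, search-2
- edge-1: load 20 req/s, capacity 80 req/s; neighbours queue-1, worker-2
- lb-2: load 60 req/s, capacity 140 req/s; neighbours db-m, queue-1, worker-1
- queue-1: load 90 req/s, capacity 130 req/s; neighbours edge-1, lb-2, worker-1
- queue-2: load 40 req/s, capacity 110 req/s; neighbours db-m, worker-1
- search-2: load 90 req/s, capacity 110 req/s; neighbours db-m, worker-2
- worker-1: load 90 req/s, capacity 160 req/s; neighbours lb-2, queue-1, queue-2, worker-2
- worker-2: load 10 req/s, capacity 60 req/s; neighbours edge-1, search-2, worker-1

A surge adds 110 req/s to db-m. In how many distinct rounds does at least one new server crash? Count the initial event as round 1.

7

Round 1 — db-m at 150 > 110. db-m crashes.
  db-m sheds 150 req/s to cache-2, lb-2, queue-2, search-2: 37 each (2 lost).
    cache-2: 120+37 = 157 > 150
    lb-2: 60+37 = 97 ≤ 140
    queue-2: 40+37 = 77 ≤ 110
    search-2: 90+37 = 127 > 110
Round 2 — cache-2, search-2 crash.
  cache-2 sheds 157 req/s: no online neighbours, lost.
  search-2 sheds 127 req/s to worker-2: 127 each.
    worker-2: 10+127 = 137 > 60
Round 3 — worker-2 crashes.
  worker-2 sheds 137 req/s to edge-1, worker-1: 68 each (1 lost).
    edge-1: 20+68 = 88 > 80
    worker-1: 90+68 = 158 ≤ 160
Round 4 — edge-1 crashes.
  edge-1 sheds 88 req/s to queue-1: 88 each.
    queue-1: 90+88 = 178 > 130
Round 5 — queue-1 crashes.
  queue-1 sheds 178 req/s to lb-2, worker-1: 89 each.
    lb-2: 97+89 = 186 > 140
    worker-1: 158+89 = 247 > 160
Round 6 — lb-2, worker-1 crash.
  lb-2 sheds 186 req/s: no online neighbours, lost.
  worker-1 sheds 247 req/s to queue-2: 247 each.
    queue-2: 77+247 = 324 > 110
Round 7 — queue-2 crashes.
  queue-2 sheds 324 req/s: no online neighbours, lost.
No further crashes.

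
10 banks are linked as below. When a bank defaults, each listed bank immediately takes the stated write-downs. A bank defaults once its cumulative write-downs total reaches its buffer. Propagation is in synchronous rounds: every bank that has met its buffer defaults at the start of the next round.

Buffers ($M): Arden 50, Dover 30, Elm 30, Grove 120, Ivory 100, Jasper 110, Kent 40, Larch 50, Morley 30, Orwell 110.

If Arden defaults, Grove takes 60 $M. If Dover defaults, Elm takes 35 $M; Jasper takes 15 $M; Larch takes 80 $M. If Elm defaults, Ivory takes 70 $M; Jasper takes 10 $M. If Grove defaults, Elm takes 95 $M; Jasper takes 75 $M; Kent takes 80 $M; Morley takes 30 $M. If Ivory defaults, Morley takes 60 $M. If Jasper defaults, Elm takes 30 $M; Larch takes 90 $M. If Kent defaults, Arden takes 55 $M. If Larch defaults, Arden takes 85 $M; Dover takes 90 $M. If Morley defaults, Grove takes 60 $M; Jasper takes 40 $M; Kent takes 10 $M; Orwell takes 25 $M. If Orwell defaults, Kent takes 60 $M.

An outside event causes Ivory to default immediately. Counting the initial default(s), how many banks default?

Round 1 — Ivory defaults (initial).
  Morley: +60 → 60 ≥ 30
Round 2 — Morley defaults.
  Grove: +60 → 60 < 120
  Jasper: +40 → 40 < 110
  Kent: +10 → 10 < 40
  Orwell: +25 → 25 < 110
No further defaults.

2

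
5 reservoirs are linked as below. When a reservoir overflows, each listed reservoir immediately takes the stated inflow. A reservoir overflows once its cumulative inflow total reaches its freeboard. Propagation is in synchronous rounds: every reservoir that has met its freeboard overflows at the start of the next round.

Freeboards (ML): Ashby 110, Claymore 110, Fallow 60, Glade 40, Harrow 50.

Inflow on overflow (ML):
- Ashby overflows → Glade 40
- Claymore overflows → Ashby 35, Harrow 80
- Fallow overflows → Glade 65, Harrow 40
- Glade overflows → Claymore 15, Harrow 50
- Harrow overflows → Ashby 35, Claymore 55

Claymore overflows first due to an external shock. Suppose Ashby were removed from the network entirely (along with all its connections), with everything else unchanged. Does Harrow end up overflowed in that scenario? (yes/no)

yes

With Ashby removed:
Round 1 — Claymore overflows (initial).
  Harrow: +80 → 80 ≥ 50
Round 2 — Harrow overflows.
No further overflows.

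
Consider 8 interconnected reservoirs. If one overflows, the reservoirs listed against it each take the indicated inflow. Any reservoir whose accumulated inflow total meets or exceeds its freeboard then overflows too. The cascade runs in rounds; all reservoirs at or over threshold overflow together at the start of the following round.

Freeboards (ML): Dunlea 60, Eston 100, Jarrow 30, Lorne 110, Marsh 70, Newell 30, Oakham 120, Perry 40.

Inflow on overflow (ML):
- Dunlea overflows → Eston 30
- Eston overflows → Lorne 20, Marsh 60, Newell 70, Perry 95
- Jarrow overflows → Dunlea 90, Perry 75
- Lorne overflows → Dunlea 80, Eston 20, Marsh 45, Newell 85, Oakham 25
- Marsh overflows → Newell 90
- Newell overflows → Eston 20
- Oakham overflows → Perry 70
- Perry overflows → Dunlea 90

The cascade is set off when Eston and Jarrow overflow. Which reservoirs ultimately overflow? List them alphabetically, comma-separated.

Round 1 — Eston, Jarrow overflow (initial).
  Dunlea: +90 → 90 ≥ 60
  Lorne: +20 → 20 < 110
  Marsh: +60 → 60 < 70
  Newell: +70 → 70 ≥ 30
  Perry: +95+75 → 170 ≥ 40
Round 2 — Dunlea, Newell, Perry overflow.
No further overflows.

Dunlea, Eston, Jarrow, Newell, Perry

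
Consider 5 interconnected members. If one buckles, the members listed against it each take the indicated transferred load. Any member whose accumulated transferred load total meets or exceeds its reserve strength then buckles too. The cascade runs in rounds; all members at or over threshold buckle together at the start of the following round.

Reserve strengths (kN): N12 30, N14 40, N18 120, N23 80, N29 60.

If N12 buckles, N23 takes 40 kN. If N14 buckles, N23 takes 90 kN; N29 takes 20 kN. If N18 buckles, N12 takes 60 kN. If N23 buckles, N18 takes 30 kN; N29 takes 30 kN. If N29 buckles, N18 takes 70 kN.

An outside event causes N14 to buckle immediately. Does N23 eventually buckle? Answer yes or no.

yes

Round 1 — N14 buckles (initial).
  N23: +90 → 90 ≥ 80
  N29: +20 → 20 < 60
Round 2 — N23 buckles.
  N18: +30 → 30 < 120
  N29: +30 → 50 < 60
No further bucklings.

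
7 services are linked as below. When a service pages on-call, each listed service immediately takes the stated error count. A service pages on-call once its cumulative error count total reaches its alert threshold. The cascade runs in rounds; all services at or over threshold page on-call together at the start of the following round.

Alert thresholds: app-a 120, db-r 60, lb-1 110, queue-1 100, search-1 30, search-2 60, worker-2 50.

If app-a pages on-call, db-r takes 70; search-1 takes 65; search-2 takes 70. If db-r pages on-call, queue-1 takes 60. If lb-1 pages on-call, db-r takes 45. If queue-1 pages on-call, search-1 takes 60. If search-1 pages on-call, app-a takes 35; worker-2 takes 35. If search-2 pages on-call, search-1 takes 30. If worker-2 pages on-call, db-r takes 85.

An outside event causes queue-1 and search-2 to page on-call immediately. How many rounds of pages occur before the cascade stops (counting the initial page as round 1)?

Round 1 — queue-1, search-2 page on-call (initial).
  search-1: +60+30 → 90 ≥ 30
Round 2 — search-1 pages on-call.
  app-a: +35 → 35 < 120
  worker-2: +35 → 35 < 50
No further pages.

2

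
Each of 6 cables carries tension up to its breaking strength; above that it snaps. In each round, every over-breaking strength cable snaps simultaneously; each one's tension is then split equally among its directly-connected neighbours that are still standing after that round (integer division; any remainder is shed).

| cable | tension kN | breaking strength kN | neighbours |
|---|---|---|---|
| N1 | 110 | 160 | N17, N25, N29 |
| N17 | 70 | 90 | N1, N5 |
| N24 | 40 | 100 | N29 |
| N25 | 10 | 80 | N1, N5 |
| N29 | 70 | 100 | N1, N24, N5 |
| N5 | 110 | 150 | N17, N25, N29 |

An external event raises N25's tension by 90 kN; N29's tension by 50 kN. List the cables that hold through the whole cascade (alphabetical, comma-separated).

Round 1 — N25 at 100 > 80; N29 at 120 > 100. N25, N29 snap.
  N25 sheds 100 kN to N1, N5: 50 each.
    N1: 110+50 = 160 ≤ 160
    N5: 110+50 = 160 > 150
  N29 sheds 120 kN to N1, N24, N5: 40 each.
    N1: 160+40 = 200 > 160
    N24: 40+40 = 80 ≤ 100
    N5: 160+40 = 200 > 150
Round 2 — N1, N5 snap.
  N1 sheds 200 kN to N17: 200 each.
    N17: 70+200 = 270 > 90
  N5 sheds 200 kN to N17: 200 each.
    N17: 270+200 = 470 > 90
Round 3 — N17 snaps.
  N17 sheds 470 kN: no online neighbours, lost.
No further breaks.

N24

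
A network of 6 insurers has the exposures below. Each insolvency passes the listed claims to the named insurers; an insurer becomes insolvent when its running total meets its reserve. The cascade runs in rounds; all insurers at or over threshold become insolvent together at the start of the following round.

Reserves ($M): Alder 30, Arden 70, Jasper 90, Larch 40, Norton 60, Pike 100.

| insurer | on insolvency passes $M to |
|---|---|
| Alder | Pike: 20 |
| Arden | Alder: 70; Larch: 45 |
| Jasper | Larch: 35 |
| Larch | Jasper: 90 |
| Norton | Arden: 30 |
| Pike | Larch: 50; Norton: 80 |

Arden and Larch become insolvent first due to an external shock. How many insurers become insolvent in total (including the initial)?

4

Round 1 — Arden, Larch become insolvent (initial).
  Alder: +70 → 70 ≥ 30
  Jasper: +90 → 90 ≥ 90
Round 2 — Alder, Jasper become insolvent.
  Pike: +20 → 20 < 100
No further insolvencies.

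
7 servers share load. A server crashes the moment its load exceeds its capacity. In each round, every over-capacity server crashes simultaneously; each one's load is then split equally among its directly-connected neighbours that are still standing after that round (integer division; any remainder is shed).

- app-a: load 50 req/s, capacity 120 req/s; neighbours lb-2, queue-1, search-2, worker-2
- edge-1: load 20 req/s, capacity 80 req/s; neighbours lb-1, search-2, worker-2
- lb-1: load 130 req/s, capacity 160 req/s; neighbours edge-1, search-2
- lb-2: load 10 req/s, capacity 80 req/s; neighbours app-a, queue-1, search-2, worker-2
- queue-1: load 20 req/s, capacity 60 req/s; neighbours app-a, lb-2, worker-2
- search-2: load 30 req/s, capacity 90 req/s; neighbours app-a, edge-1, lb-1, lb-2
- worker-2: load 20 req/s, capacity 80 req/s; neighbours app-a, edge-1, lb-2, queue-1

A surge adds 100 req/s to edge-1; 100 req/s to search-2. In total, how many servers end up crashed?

3

Round 1 — edge-1 at 120 > 80; search-2 at 130 > 90. edge-1, search-2 crash.
  edge-1 sheds 120 req/s to lb-1, worker-2: 60 each.
    lb-1: 130+60 = 190 > 160
    worker-2: 20+60 = 80 ≤ 80
  search-2 sheds 130 req/s to app-a, lb-1, lb-2: 43 each (1 lost).
    app-a: 50+43 = 93 ≤ 120
    lb-1: 190+43 = 233 > 160
    lb-2: 10+43 = 53 ≤ 80
Round 2 — lb-1 crashes.
  lb-1 sheds 233 req/s: no online neighbours, lost.
No further crashes.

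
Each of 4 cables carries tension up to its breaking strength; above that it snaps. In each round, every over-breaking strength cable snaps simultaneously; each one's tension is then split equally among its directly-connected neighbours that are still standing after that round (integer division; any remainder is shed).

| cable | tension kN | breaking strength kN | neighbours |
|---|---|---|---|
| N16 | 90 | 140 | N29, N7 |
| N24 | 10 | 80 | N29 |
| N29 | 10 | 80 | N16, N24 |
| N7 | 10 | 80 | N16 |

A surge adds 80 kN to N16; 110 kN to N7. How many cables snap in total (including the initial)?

Round 1 — N16 at 170 > 140; N7 at 120 > 80. N16, N7 snap.
  N16 sheds 170 kN to N29: 170 each.
    N29: 10+170 = 180 > 80
  N7 sheds 120 kN: no online neighbours, lost.
Round 2 — N29 snaps.
  N29 sheds 180 kN to N24: 180 each.
    N24: 10+180 = 190 > 80
Round 3 — N24 snaps.
  N24 sheds 190 kN: no online neighbours, lost.
No further breaks.

4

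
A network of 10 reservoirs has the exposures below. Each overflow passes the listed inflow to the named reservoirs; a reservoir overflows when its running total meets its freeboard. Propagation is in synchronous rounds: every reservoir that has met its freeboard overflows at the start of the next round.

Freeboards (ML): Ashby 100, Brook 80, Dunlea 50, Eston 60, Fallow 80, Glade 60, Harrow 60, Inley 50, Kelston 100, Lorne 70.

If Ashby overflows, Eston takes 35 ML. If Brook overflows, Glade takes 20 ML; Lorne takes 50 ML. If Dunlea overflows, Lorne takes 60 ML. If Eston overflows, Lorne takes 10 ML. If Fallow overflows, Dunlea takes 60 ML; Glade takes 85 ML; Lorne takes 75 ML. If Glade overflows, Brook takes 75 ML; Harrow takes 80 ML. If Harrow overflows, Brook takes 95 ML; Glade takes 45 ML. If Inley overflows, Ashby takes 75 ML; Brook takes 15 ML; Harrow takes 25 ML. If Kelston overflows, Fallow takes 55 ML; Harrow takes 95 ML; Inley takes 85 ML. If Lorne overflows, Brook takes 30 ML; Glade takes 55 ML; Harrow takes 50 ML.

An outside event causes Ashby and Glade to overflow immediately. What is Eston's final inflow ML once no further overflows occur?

Round 1 — Ashby, Glade overflow (initial).
  Brook: +75 → 75 < 80
  Eston: +35 → 35 < 60
  Harrow: +80 → 80 ≥ 60
Round 2 — Harrow overflows.
  Brook: +95 → 170 ≥ 80
Round 3 — Brook overflows.
  Lorne: +50 → 50 < 70
No further overflows.

35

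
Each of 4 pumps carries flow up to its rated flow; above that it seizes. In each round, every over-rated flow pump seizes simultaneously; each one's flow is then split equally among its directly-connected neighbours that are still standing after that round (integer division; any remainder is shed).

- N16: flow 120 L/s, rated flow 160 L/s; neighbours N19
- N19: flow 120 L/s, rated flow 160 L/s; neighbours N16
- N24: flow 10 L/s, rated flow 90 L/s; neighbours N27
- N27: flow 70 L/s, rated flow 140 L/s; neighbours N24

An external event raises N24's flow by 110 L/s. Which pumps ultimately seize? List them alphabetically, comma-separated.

Round 1 — N24 at 120 > 90. N24 seizes.
  N24 sheds 120 L/s to N27: 120 each.
    N27: 70+120 = 190 > 140
Round 2 — N27 seizes.
  N27 sheds 190 L/s: no online neighbours, lost.
No further seizures.

N24, N27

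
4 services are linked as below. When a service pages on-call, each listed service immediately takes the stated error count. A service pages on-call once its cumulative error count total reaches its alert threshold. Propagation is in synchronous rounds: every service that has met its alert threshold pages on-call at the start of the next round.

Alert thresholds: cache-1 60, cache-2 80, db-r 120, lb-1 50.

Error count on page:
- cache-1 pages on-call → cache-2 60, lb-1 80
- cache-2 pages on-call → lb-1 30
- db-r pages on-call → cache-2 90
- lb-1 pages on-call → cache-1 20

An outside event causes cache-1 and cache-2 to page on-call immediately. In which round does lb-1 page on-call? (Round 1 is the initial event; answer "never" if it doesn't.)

Round 1 — cache-1, cache-2 page on-call (initial).
  lb-1: +80+30 → 110 ≥ 50
Round 2 — lb-1 pages on-call.
No further pages.

2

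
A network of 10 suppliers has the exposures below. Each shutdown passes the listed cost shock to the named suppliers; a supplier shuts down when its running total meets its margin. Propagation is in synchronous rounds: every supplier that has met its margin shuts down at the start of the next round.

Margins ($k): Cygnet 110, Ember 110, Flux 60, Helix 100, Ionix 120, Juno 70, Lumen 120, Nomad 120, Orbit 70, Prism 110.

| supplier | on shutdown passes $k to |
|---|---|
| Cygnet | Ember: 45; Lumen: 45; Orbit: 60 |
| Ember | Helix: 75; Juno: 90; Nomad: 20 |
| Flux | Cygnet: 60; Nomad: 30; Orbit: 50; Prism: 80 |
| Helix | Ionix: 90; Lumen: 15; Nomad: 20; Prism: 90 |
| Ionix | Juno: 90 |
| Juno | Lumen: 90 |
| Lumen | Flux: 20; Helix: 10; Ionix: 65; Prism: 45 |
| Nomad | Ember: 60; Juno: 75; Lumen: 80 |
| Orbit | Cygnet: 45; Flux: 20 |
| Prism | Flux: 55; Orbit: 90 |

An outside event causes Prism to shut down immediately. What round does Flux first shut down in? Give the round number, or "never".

Round 1 — Prism shuts down (initial).
  Flux: +55 → 55 < 60
  Orbit: +90 → 90 ≥ 70
Round 2 — Orbit shuts down.
  Cygnet: +45 → 45 < 110
  Flux: +20 → 75 ≥ 60
Round 3 — Flux shuts down.
  Cygnet: +60 → 105 < 110
  Nomad: +30 → 30 < 120
No further shutdowns.

3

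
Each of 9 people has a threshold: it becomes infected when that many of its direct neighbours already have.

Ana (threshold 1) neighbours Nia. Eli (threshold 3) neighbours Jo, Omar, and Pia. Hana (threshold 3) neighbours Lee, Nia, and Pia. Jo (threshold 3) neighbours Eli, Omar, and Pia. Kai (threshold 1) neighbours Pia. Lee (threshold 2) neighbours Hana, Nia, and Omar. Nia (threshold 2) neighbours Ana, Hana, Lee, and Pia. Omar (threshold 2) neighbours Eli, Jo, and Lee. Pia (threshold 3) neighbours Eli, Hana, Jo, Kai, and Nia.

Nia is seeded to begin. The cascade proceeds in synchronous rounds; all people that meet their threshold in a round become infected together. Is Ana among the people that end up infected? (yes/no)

yes

Round 1 — Nia becomes infected (initial).
Round 2 — checking thresholds:
  Ana: 1 of 1 neighbours ≥ 1, becomes infected.
  Hana: 1 of 3 neighbours < 3, holds.
  Lee: 1 of 3 neighbours < 2, holds.
  Pia: 1 of 5 neighbours < 3, holds.
Round 3 — no new infections; cascade stops.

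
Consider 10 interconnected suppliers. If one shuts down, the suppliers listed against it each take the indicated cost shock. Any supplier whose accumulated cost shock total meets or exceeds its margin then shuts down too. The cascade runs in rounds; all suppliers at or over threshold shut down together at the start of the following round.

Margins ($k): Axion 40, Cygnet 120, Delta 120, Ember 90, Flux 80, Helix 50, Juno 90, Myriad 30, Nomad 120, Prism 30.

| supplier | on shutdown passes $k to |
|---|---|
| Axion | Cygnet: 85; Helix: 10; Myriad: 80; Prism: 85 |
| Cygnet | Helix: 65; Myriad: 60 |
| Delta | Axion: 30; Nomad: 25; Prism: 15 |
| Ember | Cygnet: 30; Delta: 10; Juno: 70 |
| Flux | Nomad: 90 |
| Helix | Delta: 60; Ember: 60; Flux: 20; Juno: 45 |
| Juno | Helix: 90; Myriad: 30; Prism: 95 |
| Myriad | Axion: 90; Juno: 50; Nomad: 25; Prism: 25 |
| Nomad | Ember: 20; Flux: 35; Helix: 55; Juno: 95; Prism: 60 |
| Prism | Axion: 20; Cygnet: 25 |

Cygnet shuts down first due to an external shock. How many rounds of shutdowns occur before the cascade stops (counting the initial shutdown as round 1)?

4

Round 1 — Cygnet shuts down (initial).
  Helix: +65 → 65 ≥ 50
  Myriad: +60 → 60 ≥ 30
Round 2 — Helix, Myriad shut down.
  Axion: +90 → 90 ≥ 40
  Delta: +60 → 60 < 120
  Ember: +60 → 60 < 90
  Flux: +20 → 20 < 80
  Juno: +45+50 → 95 ≥ 90
  Nomad: +25 → 25 < 120
  Prism: +25 → 25 < 30
Round 3 — Axion, Juno shut down.
  Prism: +85+95 → 205 ≥ 30
Round 4 — Prism shuts down.
No further shutdowns.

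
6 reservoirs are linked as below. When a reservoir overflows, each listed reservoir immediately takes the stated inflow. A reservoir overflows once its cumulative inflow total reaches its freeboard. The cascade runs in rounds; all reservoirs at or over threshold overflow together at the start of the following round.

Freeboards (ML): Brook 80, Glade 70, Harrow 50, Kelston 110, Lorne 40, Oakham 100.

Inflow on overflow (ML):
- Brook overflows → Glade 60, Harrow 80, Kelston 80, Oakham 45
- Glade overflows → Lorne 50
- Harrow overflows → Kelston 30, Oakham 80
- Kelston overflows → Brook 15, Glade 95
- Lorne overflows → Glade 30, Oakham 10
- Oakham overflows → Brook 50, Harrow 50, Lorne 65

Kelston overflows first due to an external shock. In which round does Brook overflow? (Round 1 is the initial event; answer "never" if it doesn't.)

Round 1 — Kelston overflows (initial).
  Brook: +15 → 15 < 80
  Glade: +95 → 95 ≥ 70
Round 2 — Glade overflows.
  Lorne: +50 → 50 ≥ 40
Round 3 — Lorne overflows.
  Oakham: +10 → 10 < 100
No further overflows.

never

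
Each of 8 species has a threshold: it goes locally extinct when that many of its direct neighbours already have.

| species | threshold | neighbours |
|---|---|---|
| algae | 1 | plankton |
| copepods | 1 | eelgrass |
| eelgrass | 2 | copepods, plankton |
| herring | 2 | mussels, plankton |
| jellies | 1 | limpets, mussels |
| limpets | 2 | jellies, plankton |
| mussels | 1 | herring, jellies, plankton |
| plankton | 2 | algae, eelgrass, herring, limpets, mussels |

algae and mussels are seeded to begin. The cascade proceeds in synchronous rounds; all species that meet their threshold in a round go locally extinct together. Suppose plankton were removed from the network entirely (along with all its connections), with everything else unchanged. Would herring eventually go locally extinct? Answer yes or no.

With plankton removed:
Round 1 — algae, mussels go locally extinct (initial).
Round 2 — checking thresholds:
  herring: 1 of 1 neighbours < 2, below threshold.
  jellies: 1 of 2 neighbours ≥ 1, goes locally extinct.
Round 3 — no new extinctions; cascade stops.

no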